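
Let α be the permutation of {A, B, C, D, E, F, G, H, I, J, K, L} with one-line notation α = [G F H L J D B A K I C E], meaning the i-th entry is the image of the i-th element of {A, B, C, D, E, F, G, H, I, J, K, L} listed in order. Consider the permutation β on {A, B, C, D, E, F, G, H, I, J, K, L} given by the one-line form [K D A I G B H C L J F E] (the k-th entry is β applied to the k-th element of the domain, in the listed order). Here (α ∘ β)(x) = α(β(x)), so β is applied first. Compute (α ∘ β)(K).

β(K) = F, then α(F) = D; composing gives (α ∘ β)(K) = D.

D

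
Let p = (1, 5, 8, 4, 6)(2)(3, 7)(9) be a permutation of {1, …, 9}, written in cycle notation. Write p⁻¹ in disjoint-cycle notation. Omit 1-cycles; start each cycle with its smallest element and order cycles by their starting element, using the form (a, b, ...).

(1, 6, 4, 8, 5)(3, 7)

If p sends a → b within a cycle, p⁻¹ sends b → a; equivalently, reverse each cycle.
Reversing each cycle of p and rotating so the smallest element leads gives (1, 6, 4, 8, 5)(3, 7).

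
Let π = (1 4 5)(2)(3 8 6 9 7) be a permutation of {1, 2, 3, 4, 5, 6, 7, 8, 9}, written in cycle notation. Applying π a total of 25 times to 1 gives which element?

4

1 lies in the 3-cycle (1 4 5).
Powers repeat with period 3 on this cycle, and 25 mod 3 = 1, so π^25(1) = π^1(1).
Advancing 1 step from 1: 1 → 4.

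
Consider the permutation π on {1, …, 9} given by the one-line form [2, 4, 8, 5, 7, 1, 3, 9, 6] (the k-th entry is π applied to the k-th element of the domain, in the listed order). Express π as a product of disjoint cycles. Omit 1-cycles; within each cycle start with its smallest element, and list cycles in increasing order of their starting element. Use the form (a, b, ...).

(1, 2, 4, 5, 7, 3, 8, 9, 6)

Iterating π from 1 gives 1 → 2 → 4 → 5 → 7 → 3 → 8 → 9 → 6 → 1; that is the 9-cycle (1, 2, 4, 5, 7, 3, 8, 9, 6).
Continuing from each remaining unvisited element yields (1, 2, 4, 5, 7, 3, 8, 9, 6).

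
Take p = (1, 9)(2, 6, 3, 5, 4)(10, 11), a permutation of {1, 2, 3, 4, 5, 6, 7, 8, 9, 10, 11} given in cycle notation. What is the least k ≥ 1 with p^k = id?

10

The disjoint cycles have lengths 5, 2, 2, 1, 1.
The order is lcm(5, 2, 2) = 10.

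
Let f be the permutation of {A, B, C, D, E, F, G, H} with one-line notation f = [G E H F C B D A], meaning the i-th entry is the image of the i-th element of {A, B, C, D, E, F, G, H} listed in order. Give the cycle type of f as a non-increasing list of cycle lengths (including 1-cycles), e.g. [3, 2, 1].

The disjoint cycles are (A, G, D, F, B, E, C, H), with lengths 8 in non-increasing order.

[8]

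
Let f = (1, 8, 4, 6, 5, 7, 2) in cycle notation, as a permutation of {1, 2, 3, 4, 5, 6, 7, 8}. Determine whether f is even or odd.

The cycle lengths are 7, 1.
A cycle of length ℓ contributes ℓ−1 transpositions, so f is a product of 6 transpositions — even.

even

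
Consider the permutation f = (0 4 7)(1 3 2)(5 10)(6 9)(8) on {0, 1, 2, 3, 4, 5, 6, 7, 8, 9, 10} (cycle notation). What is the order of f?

The disjoint cycles have lengths 3, 3, 2, 2, 1.
The order of f is the least common multiple of its cycle lengths: lcm(3, 3, 2, 2) = 6.

6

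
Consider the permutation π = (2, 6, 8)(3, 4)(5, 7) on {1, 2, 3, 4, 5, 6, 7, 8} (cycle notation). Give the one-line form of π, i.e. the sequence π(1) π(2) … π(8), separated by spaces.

Reading each image from the cycles: 1→1, 2→6, 3→4, 4→3, 5→7, 6→8, 7→5, 8→2.
Listing these in domain order gives 1 6 4 3 7 8 5 2.

1 6 4 3 7 8 5 2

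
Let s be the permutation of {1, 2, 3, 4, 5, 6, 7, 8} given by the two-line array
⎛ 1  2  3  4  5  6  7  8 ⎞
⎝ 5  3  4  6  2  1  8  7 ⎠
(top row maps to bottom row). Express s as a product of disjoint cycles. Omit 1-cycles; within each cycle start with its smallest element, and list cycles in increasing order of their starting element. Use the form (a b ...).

(1 5 2 3 4 6)(7 8)

From 1: 1 → 5 → 2 → 3 → 4 → 6 → 1, closing the cycle (1 5 2 3 4 6).
Continuing from each remaining unvisited element yields (1 5 2 3 4 6)(7 8).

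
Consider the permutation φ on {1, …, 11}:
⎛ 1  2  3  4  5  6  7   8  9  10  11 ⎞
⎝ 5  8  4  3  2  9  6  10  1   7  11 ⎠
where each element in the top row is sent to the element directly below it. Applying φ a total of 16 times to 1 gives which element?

1

Tracing 1 → 5 → … returns to 1 after 8 steps, so 1 lies in an 8-cycle (1, 5, 2, 8, 10, 7, 6, 9).
On an 8-cycle, φ^8 is the identity, so φ^16 = φ^0 there (16 ≡ 0 mod 8).
So φ^16(1) = 1.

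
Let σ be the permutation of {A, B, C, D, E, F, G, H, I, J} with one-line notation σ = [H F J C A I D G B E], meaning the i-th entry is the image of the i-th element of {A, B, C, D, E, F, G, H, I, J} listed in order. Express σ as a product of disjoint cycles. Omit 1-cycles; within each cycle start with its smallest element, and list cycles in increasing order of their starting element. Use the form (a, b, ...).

Iterating σ from A gives A → H → G → D → C → J → E → A; that is the 7-cycle (A, H, G, D, C, J, E).
Continuing from each remaining unvisited element yields (A, H, G, D, C, J, E)(B, F, I).

(A, H, G, D, C, J, E)(B, F, I)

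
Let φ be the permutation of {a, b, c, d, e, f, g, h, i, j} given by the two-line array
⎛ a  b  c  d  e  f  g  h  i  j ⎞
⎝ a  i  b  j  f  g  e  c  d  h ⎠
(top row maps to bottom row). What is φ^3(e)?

e

Tracing e → f → … returns to e after 3 steps, so e lies in a 3-cycle (e, f, g).
On a 3-cycle, φ^3 is the identity, so φ^3 = φ^0 there (3 ≡ 0 mod 3).
So φ^3(e) = e.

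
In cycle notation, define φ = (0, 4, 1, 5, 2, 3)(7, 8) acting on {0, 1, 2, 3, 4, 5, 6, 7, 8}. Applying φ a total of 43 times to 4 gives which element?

1

4 lies in the 6-cycle (0, 4, 1, 5, 2, 3).
On a 6-cycle, φ^6 is the identity, so φ^43 = φ^1 there (43 ≡ 1 mod 6).
Advancing 1 step from 4: 4 → 1.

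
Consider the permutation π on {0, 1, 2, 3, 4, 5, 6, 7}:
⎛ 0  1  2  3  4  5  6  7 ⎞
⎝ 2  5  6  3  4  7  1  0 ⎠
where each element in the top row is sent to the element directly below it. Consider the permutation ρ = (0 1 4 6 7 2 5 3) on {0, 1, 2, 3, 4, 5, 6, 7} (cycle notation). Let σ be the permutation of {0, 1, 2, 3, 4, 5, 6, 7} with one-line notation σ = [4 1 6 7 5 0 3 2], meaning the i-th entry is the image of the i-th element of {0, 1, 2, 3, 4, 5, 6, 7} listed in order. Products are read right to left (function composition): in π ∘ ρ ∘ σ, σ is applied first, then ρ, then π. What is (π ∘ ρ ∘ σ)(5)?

5

Apply the permutations in order: σ(5) = 0, then ρ(0) = 1, then π(1) = 5. So (π ∘ ρ ∘ σ)(5) = 5.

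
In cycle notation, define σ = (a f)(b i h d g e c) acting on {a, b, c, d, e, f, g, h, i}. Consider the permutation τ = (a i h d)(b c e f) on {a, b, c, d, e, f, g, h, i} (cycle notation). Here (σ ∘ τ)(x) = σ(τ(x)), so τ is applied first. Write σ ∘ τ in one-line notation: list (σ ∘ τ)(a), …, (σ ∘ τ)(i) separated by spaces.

For each element, apply τ then σ: a → i → h; b → c → b; c → e → c; d → a → f; e → f → a; f → b → i; g → g → e; h → d → g; i → h → d.
Collecting the images, σ ∘ τ = [h b c f a i e g d].

h b c f a i e g d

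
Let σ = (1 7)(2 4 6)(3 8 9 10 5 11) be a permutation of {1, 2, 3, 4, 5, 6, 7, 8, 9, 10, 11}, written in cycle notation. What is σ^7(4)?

4 lies in the 3-cycle (2 4 6).
Powers repeat with period 3 on this cycle, and 7 mod 3 = 1, so σ^7(4) = σ^1(4).
Advancing 1 step from 4: 4 → 6.

6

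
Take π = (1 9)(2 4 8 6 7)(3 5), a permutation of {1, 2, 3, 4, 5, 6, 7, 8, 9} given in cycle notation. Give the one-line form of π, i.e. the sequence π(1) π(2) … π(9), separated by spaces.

9 4 5 8 3 7 2 6 1

Each element maps to the next entry in its cycle (wrapping to the front): 1↦9, 2↦4, 3↦5, 4↦8, 5↦3, 6↦7, 7↦2, 8↦6, 9↦1.
So the one-line form is 9 4 5 8 3 7 2 6 1.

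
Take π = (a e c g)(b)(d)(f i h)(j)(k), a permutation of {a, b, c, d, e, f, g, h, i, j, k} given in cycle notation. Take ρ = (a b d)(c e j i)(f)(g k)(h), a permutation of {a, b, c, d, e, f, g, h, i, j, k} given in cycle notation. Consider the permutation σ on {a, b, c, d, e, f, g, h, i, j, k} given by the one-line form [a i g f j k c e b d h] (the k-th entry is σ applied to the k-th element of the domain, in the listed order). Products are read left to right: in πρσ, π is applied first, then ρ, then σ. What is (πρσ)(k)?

Chase k: π(k) = k; ρ(k) = g; σ(g) = c. Hence (πρσ)(k) = c.

c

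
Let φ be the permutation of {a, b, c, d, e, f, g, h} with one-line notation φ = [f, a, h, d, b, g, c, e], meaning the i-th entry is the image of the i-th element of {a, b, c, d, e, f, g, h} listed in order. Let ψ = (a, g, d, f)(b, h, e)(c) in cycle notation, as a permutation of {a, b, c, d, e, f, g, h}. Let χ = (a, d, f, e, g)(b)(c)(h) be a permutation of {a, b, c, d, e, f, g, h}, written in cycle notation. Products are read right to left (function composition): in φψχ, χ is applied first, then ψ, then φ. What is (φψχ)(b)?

Chase b: χ(b) = b; ψ(b) = h; φ(h) = e. Hence (φψχ)(b) = e.

e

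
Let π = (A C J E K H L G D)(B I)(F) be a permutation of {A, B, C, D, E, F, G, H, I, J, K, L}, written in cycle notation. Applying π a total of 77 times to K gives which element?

A

K lies in the 9-cycle (A C J E K H L G D).
Since the cycle has length 9, π^77 acts on it the same as π^5 (77 mod 9 = 5).
Stepping 5 places around the cycle: K → H → L → G → D → A.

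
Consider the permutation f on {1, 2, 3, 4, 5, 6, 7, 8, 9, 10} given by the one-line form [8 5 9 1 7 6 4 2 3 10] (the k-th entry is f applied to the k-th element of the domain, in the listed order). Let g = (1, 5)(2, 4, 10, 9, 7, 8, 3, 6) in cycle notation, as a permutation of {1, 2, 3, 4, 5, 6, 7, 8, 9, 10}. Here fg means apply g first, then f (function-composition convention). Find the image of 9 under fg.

(fg)(9) = f(g(9)). g(9) = 7, then f(7) = 4. So (fg)(9) = 4.

4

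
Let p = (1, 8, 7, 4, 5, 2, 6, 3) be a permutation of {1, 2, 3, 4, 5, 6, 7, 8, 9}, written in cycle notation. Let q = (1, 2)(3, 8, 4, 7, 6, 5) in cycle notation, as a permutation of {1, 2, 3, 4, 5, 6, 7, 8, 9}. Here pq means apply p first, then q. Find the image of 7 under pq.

7

p(7) = 4, then q(4) = 7; composing gives (pq)(7) = 7.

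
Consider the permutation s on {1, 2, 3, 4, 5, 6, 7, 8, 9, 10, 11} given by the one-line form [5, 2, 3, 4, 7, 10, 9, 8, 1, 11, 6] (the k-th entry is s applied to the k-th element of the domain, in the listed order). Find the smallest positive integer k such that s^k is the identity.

12

The disjoint-cycle form of s has cycle lengths 4, 3, 1, 1, 1, 1.
The order is lcm(4, 3) = 12.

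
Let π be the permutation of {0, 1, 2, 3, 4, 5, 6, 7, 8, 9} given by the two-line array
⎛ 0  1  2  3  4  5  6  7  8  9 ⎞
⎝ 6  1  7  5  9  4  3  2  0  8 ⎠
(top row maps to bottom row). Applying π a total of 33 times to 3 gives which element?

Tracing 3 → 5 → … returns to 3 after 7 steps, so 3 lies in a 7-cycle (0, 6, 3, 5, 4, 9, 8).
Since the cycle has length 7, π^33 acts on it the same as π^5 (33 mod 7 = 5).
Stepping 5 places around the cycle: 3 → 5 → 4 → 9 → 8 → 0.

0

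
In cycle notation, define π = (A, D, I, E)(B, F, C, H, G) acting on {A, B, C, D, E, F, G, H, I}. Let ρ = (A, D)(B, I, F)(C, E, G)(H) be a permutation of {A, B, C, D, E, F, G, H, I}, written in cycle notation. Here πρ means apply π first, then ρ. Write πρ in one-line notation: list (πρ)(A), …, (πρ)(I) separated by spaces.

A B H F D E I C G

Chase each element through π then ρ: A → D → A; B → F → B; C → H → H; D → I → F; E → A → D; F → C → E; G → B → I; H → G → C; I → E → G.
Collecting the images, πρ = [A B H F D E I C G].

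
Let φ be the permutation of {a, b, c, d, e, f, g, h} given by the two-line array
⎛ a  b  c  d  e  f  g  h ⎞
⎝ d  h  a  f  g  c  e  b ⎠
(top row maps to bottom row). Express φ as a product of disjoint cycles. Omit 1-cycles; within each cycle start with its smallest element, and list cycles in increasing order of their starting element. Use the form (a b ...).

Start at a and follow images: a → d → f → c → a, giving the cycle (a d f c).
Continuing from each remaining unvisited element yields (a d f c)(b h)(e g).

(a d f c)(b h)(e g)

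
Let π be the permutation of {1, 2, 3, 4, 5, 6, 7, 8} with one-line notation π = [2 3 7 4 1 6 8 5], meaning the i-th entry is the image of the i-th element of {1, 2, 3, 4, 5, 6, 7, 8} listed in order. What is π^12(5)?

5

Tracing 5 → 1 → … returns to 5 after 6 steps, so 5 lies in a 6-cycle (1, 2, 3, 7, 8, 5).
Since the cycle has length 6, π^12 acts on it the same as π^0 (12 mod 6 = 0).
So π^12(5) = 5.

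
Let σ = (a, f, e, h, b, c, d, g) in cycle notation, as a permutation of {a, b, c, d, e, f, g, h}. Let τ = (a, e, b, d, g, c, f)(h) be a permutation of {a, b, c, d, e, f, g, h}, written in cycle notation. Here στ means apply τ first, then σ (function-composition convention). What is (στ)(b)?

First apply τ: τ(b) = d, then σ(d) = g. Thus (στ)(b) = g.

g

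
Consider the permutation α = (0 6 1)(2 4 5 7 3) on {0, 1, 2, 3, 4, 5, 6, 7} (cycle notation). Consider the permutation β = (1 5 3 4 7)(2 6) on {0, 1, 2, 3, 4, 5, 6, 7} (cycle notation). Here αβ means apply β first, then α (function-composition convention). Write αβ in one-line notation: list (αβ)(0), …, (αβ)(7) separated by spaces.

For each element, apply β then α: 0 → 0 → 6; 1 → 5 → 7; 2 → 6 → 1; 3 → 4 → 5; 4 → 7 → 3; 5 → 3 → 2; 6 → 2 → 4; 7 → 1 → 0.
So αβ in one-line form is 6 7 1 5 3 2 4 0.

6 7 1 5 3 2 4 0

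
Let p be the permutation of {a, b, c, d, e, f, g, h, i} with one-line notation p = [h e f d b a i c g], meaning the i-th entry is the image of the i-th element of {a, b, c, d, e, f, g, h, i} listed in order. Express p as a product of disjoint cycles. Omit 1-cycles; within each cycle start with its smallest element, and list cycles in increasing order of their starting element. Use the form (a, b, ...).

(a, h, c, f)(b, e)(g, i)

Start at a and follow images: a → h → c → f → a, giving the cycle (a, h, c, f).
Repeating from the next unused element and collecting all non-trivial cycles gives (a, h, c, f)(b, e)(g, i).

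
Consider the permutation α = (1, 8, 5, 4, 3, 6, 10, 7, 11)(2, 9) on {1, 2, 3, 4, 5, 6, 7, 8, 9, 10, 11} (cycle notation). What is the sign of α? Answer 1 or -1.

The cycle lengths are 9, 2.
A cycle is odd iff its length is even; α has 1 even-length cycle, so sgn(α) = (−1)^1 and α is odd.

-1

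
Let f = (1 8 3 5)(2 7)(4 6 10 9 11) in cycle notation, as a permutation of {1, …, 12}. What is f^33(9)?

9 lies in the 5-cycle (4 6 10 9 11).
Since the cycle has length 5, f^33 acts on it the same as f^3 (33 mod 5 = 3).
Stepping 3 places around the cycle: 9 → 11 → 4 → 6.

6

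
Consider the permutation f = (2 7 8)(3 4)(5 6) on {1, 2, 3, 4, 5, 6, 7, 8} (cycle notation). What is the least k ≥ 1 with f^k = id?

6

The disjoint cycles have lengths 3, 2, 2, 1.
The order of f is the least common multiple of its cycle lengths: lcm(3, 2, 2) = 6.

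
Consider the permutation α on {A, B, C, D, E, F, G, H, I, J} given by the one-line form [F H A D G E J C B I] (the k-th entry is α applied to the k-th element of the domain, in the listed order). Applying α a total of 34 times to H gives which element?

I

Tracing H → C → … returns to H after 9 steps, so H lies in a 9-cycle (A F E G J I B H C).
On a 9-cycle, α^9 is the identity, so α^34 = α^7 there (34 ≡ 7 mod 9).
Advancing 7 steps from H: H → C → A → F → E → G → J → I.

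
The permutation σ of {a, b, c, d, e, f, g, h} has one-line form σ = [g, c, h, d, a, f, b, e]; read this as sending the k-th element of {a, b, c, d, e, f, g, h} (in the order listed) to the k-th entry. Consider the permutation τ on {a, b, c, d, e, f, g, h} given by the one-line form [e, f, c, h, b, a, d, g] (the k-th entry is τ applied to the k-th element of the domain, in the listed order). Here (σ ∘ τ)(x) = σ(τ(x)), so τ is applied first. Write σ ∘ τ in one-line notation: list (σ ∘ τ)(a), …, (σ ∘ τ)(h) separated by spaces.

Chase each element through τ then σ: a → e → a; b → f → f; c → c → h; d → h → e; e → b → c; f → a → g; g → d → d; h → g → b.
Collecting the images, σ ∘ τ = [a f h e c g d b].

a f h e c g d b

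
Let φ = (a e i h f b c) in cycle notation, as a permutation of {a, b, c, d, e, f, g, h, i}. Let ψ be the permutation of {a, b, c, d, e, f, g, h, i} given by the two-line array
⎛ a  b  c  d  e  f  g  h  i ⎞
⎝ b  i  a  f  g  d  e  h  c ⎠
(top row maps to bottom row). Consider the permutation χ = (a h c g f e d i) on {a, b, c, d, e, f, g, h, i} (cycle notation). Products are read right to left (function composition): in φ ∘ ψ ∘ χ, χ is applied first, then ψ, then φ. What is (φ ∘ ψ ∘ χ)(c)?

i

Apply the permutations in order: χ(c) = g, then ψ(g) = e, then φ(e) = i. So (φ ∘ ψ ∘ χ)(c) = i.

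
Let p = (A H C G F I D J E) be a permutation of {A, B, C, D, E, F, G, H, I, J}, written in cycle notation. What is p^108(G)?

G lies in the 9-cycle (A H C G F I D J E).
On a 9-cycle, p^9 is the identity, so p^108 = p^0 there (108 ≡ 0 mod 9).
So p^108(G) = G.

G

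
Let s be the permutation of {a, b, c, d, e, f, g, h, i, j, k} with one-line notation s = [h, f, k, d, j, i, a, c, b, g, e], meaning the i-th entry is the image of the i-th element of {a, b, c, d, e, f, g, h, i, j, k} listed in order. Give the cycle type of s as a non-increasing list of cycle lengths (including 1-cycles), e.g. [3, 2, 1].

The disjoint cycles are (a h c k e j g)(b f i)(d), with lengths 7, 3, 1 in non-increasing order.

[7, 3, 1]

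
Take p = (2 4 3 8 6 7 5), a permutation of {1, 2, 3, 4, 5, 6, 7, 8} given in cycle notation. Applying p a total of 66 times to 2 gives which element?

2 lies in the 7-cycle (2 4 3 8 6 7 5).
Since the cycle has length 7, p^66 acts on it the same as p^3 (66 mod 7 = 3).
Advancing 3 steps from 2: 2 → 4 → 3 → 8.

8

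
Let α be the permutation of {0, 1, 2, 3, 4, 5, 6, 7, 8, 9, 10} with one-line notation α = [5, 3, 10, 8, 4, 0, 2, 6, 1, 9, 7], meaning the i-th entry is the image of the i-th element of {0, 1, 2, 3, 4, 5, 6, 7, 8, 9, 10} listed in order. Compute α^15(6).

Tracing 6 → 2 → … returns to 6 after 4 steps, so 6 lies in a 4-cycle (2 10 7 6).
On a 4-cycle, α^4 is the identity, so α^15 = α^3 there (15 ≡ 3 mod 4).
Stepping 3 places around the cycle: 6 → 2 → 10 → 7.

7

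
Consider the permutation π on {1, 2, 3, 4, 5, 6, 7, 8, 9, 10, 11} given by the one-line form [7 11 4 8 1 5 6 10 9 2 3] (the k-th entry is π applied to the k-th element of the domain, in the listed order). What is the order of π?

12

Decomposing into disjoint cycles gives cycle lengths 6, 4, 1.
The order of π is the least common multiple of its cycle lengths: lcm(6, 4) = 12.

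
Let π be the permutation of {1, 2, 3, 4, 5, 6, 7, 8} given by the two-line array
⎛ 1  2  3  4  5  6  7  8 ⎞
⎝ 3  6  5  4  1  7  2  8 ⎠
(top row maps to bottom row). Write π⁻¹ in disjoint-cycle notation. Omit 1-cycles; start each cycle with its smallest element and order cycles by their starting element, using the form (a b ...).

The cycle decomposition of π is (1 3 5)(2 6 7).
Reversing each cycle (and rotating so the smallest element leads) gives π⁻¹ = (1 5 3)(2 7 6).

(1 5 3)(2 7 6)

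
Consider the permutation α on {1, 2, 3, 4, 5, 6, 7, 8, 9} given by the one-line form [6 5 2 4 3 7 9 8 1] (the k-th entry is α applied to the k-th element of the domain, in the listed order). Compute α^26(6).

9

Tracing 6 → 7 → … returns to 6 after 4 steps, so 6 lies in a 4-cycle (1, 6, 7, 9).
Powers repeat with period 4 on this cycle, and 26 mod 4 = 2, so α^26(6) = α^2(6).
Stepping 2 places around the cycle: 6 → 7 → 9.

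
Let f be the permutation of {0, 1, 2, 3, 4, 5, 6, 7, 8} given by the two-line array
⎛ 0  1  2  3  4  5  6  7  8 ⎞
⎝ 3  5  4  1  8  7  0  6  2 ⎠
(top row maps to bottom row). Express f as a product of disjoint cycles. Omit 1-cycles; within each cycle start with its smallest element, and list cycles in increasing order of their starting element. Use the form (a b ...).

Iterating f from 0 gives 0 → 3 → 1 → 5 → 7 → 6 → 0; that is the 6-cycle (0 3 1 5 7 6).
Repeating from the next unused element and collecting all non-trivial cycles gives (0 3 1 5 7 6)(2 4 8).

(0 3 1 5 7 6)(2 4 8)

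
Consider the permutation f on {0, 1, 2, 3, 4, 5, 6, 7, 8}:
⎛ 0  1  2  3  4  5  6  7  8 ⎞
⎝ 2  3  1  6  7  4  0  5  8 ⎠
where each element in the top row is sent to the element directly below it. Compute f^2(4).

Tracing 4 → 7 → … returns to 4 after 3 steps, so 4 lies in a 3-cycle (4, 7, 5).
Stepping 2 places around the cycle: 4 → 7 → 5.

5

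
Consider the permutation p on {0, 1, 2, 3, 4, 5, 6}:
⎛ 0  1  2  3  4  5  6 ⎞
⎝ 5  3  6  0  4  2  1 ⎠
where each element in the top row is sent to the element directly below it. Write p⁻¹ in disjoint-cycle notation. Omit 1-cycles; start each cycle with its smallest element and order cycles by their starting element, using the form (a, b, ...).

(0, 3, 1, 6, 2, 5)

First write p in disjoint cycles: (0, 5, 2, 6, 1, 3).
The inverse reverses every cycle; in canonical form, p⁻¹ = (0, 3, 1, 6, 2, 5).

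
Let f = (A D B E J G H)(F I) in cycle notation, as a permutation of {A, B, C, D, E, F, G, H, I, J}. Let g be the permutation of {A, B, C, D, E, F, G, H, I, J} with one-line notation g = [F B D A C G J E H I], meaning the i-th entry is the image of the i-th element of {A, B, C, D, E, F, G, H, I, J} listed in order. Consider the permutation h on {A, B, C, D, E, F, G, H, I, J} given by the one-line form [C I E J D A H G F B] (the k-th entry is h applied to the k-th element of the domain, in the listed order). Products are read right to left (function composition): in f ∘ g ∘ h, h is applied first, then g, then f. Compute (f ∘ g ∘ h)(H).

G

(f ∘ g ∘ h)(H) = f(g(h(H))). h(H) = G, then g(G) = J, then f(J) = G, so the result is G.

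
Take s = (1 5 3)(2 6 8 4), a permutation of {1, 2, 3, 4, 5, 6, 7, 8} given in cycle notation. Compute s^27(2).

4

2 lies in the 4-cycle (2 6 8 4).
On a 4-cycle, s^4 is the identity, so s^27 = s^3 there (27 ≡ 3 mod 4).
Advancing 3 steps from 2: 2 → 6 → 8 → 4.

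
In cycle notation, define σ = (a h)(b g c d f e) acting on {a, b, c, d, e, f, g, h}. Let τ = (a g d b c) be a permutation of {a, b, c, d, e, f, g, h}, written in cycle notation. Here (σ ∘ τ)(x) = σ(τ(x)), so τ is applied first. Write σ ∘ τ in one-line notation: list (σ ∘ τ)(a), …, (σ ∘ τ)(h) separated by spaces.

c d h g b e f a

(σ ∘ τ)(x) = σ(τ(x)). Computing each image: σ(τ(a)) = σ(g) = c, σ(τ(b)) = σ(c) = d, σ(τ(c)) = σ(a) = h, σ(τ(d)) = σ(b) = g, σ(τ(e)) = σ(e) = b, σ(τ(f)) = σ(f) = e, σ(τ(g)) = σ(d) = f, σ(τ(h)) = σ(h) = a.
Hence σ ∘ τ = [c d h g b e f a].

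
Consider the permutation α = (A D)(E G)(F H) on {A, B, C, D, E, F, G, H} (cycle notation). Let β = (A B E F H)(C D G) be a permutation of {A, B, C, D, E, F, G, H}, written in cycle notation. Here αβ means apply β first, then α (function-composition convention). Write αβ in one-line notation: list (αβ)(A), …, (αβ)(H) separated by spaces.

B G A E H F C D

For each element, apply β then α: A → B → B; B → E → G; C → D → A; D → G → E; E → F → H; F → H → F; G → C → C; H → A → D.
So αβ in one-line form is B G A E H F C D.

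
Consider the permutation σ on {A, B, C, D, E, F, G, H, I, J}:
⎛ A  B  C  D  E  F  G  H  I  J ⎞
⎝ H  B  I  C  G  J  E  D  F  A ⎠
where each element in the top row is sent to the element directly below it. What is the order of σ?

Decomposing into disjoint cycles gives cycle lengths 7, 2, 1.
Since disjoint cycles commute, ord(σ) = lcm(7, 2) = 14.

14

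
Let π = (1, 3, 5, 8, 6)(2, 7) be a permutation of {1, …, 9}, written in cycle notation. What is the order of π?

10

The disjoint cycles have lengths 5, 2, 1, 1.
The order of π is the least common multiple of its cycle lengths: lcm(5, 2) = 10.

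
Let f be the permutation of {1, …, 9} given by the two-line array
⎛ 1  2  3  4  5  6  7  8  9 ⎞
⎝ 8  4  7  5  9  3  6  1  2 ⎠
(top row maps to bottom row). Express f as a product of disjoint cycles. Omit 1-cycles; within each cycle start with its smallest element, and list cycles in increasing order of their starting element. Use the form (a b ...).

Start at 1 and follow images: 1 → 8 → 1, giving the cycle (1 8).
Continuing from each remaining unvisited element yields (1 8)(2 4 5 9)(3 7 6).

(1 8)(2 4 5 9)(3 7 6)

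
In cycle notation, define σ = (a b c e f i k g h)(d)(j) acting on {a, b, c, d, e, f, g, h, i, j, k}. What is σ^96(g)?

f

g lies in the 9-cycle (a b c e f i k g h).
Powers repeat with period 9 on this cycle, and 96 mod 9 = 6, so σ^96(g) = σ^6(g).
Advancing 6 steps from g: g → h → a → b → c → e → f.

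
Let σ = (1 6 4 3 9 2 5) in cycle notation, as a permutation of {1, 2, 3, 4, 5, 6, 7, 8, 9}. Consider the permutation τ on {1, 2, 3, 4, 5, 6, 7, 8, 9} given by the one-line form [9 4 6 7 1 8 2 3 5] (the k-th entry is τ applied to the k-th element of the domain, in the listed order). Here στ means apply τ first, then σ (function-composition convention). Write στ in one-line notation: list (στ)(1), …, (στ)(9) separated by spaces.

(στ)(x) = σ(τ(x)). Computing each image: σ(τ(1)) = σ(9) = 2, σ(τ(2)) = σ(4) = 3, σ(τ(3)) = σ(6) = 4, σ(τ(4)) = σ(7) = 7, σ(τ(5)) = σ(1) = 6, σ(τ(6)) = σ(8) = 8, σ(τ(7)) = σ(2) = 5, σ(τ(8)) = σ(3) = 9, σ(τ(9)) = σ(5) = 1.
Hence στ = [2 3 4 7 6 8 5 9 1].

2 3 4 7 6 8 5 9 1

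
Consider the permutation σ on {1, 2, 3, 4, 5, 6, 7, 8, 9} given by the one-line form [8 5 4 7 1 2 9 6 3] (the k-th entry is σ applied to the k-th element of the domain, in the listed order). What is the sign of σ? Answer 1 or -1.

In disjoint-cycle form the cycle lengths are 5, 4.
A cycle is odd iff its length is even; σ has 1 even-length cycle, so sgn(σ) = (−1)^1 and σ is odd.

-1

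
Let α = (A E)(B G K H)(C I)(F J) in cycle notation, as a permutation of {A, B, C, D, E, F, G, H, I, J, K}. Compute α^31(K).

G

K lies in the 4-cycle (B G K H).
On a 4-cycle, α^4 is the identity, so α^31 = α^3 there (31 ≡ 3 mod 4).
Stepping 3 places around the cycle: K → H → B → G.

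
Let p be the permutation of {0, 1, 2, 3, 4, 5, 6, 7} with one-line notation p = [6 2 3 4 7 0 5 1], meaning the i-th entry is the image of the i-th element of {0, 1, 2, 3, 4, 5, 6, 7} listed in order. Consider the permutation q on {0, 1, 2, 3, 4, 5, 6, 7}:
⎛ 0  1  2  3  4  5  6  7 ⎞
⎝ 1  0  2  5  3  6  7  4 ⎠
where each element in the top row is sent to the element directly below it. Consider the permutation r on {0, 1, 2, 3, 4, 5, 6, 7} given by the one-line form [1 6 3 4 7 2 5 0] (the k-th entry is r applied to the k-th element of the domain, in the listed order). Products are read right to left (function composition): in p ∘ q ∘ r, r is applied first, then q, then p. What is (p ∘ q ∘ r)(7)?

2

Apply the permutations in order: r(7) = 0, then q(0) = 1, then p(1) = 2. So (p ∘ q ∘ r)(7) = 2.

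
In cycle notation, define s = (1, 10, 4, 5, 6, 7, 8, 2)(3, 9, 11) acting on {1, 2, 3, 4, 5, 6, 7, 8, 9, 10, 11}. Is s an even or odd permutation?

odd

The cycle lengths are 8, 3.
A cycle of length ℓ contributes ℓ−1 transpositions, so s is a product of 7 + 2 = 9 transpositions — odd.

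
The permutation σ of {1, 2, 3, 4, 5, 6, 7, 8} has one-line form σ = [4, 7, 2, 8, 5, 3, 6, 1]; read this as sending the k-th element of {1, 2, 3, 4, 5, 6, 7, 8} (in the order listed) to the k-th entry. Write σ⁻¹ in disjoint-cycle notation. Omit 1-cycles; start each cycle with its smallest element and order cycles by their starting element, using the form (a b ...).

First write σ in disjoint cycles: (1 4 8)(2 7 6 3).
The inverse reverses every cycle; in canonical form, σ⁻¹ = (1 8 4)(2 3 6 7).

(1 8 4)(2 3 6 7)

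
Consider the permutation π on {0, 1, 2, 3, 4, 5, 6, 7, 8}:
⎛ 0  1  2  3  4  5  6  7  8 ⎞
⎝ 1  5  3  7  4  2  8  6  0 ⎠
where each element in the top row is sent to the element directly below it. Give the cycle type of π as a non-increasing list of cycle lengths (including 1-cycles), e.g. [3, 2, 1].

The disjoint cycles are (0 1 5 2 3 7 6 8)(4), with lengths 8, 1 in non-increasing order.

[8, 1]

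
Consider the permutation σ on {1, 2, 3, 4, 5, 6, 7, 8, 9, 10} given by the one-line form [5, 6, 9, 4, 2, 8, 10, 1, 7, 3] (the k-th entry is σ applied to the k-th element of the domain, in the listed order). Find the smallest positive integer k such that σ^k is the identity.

Decomposing into disjoint cycles gives cycle lengths 5, 4, 1.
Since disjoint cycles commute, ord(σ) = lcm(5, 4) = 20.

20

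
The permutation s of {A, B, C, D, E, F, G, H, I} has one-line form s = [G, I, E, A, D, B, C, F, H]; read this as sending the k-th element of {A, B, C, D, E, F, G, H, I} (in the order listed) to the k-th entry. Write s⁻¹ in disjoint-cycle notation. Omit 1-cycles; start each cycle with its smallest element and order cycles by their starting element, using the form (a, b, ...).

(A, D, E, C, G)(B, F, H, I)

First write s in disjoint cycles: (A, G, C, E, D)(B, I, H, F).
Reversing each cycle (and rotating so the smallest element leads) gives s⁻¹ = (A, D, E, C, G)(B, F, H, I).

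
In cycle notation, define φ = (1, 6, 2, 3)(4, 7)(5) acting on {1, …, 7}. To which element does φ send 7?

7 appears in (4, 7); the next entry (wrapping around) is 4.

4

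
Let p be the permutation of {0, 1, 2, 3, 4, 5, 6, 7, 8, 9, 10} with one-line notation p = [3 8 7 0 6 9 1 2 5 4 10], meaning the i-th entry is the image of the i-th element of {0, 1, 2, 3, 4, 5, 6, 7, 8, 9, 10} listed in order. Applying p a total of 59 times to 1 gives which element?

Tracing 1 → 8 → … returns to 1 after 6 steps, so 1 lies in a 6-cycle (1 8 5 9 4 6).
Since the cycle has length 6, p^59 acts on it the same as p^5 (59 mod 6 = 5).
Stepping 5 places around the cycle: 1 → 8 → 5 → 9 → 4 → 6.

6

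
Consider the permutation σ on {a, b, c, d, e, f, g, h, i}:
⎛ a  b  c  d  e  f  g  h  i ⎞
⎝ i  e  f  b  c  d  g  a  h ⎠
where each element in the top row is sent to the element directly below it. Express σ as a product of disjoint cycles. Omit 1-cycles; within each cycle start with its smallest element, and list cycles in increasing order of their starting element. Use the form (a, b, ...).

From a: a → i → h → a, closing the cycle (a, i, h).
Repeating from the next unused element and collecting all non-trivial cycles gives (a, i, h)(b, e, c, f, d).

(a, i, h)(b, e, c, f, d)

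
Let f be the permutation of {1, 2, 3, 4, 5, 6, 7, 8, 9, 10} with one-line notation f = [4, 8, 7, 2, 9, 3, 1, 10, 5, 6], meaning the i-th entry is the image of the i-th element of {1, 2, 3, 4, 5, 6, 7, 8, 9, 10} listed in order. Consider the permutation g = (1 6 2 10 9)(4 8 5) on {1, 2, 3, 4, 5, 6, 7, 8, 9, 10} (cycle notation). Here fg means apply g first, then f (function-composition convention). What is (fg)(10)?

First apply g: g(10) = 9, then f(9) = 5. Thus (fg)(10) = 5.

5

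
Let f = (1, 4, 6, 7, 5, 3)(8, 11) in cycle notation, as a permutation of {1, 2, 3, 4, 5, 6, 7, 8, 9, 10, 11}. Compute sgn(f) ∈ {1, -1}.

The cycle lengths are 6, 2, 1, 1, 1.
A cycle is odd iff its length is even; f has 2 even-length cycles, so sgn(f) = (−1)^2 and f is even.

1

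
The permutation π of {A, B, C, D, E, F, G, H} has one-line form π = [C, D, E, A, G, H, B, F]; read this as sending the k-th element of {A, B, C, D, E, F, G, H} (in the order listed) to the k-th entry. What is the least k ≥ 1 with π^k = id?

6

Decomposing into disjoint cycles gives cycle lengths 6, 2.
Since disjoint cycles commute, ord(π) = lcm(6, 2) = 6.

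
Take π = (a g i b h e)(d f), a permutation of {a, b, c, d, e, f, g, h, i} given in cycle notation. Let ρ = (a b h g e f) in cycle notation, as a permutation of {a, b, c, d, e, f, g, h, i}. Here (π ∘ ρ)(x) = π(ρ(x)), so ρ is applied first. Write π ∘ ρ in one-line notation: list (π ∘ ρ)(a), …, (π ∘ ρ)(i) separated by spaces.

h e c f d g a i b

For each element, apply ρ then π: a → b → h; b → h → e; c → c → c; d → d → f; e → f → d; f → a → g; g → e → a; h → g → i; i → i → b.
So π ∘ ρ in one-line form is h e c f d g a i b.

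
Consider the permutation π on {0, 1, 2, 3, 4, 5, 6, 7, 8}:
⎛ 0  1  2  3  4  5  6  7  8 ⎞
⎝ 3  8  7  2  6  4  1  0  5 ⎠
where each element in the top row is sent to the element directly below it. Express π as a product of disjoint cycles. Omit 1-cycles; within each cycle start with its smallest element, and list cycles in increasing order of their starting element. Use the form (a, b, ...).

(0, 3, 2, 7)(1, 8, 5, 4, 6)

From 0: 0 → 3 → 2 → 7 → 0, closing the cycle (0, 3, 2, 7).
Repeating from the next unused element and collecting all non-trivial cycles gives (0, 3, 2, 7)(1, 8, 5, 4, 6).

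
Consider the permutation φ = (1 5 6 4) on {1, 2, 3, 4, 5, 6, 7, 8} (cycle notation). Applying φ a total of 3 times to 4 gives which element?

4 lies in the 4-cycle (1 5 6 4).
Stepping 3 places around the cycle: 4 → 1 → 5 → 6.

6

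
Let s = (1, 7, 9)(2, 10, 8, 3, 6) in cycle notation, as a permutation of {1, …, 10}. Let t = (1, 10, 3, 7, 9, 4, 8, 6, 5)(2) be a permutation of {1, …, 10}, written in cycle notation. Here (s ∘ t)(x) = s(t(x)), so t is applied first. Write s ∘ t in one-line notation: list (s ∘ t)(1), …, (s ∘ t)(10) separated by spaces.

(s ∘ t)(x) = s(t(x)). Computing each image: s(t(1)) = s(10) = 8, s(t(2)) = s(2) = 10, s(t(3)) = s(7) = 9, s(t(4)) = s(8) = 3, s(t(5)) = s(1) = 7, s(t(6)) = s(5) = 5, s(t(7)) = s(9) = 1, s(t(8)) = s(6) = 2, s(t(9)) = s(4) = 4, s(t(10)) = s(3) = 6.
Hence s ∘ t = [8 10 9 3 7 5 1 2 4 6].

8 10 9 3 7 5 1 2 4 6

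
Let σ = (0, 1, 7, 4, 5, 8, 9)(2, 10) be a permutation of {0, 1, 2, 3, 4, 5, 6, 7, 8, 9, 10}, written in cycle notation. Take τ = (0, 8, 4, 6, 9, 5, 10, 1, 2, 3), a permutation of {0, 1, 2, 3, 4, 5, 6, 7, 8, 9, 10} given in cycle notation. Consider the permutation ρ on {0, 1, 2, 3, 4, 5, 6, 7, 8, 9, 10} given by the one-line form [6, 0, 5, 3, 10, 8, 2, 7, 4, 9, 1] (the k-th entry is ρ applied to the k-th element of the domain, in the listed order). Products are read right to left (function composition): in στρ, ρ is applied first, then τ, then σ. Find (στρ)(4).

7

Apply the permutations in order: ρ(4) = 10, then τ(10) = 1, then σ(1) = 7. So (στρ)(4) = 7.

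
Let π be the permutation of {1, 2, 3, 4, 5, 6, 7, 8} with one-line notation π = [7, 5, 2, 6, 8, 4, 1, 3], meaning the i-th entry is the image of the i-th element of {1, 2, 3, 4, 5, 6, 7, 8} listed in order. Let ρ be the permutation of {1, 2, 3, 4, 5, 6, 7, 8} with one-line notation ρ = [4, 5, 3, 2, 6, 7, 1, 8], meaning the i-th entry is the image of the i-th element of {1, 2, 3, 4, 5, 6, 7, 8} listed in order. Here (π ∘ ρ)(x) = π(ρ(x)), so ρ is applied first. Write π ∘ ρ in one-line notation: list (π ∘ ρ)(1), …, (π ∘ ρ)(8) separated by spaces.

6 8 2 5 4 1 7 3

Chase each element through ρ then π: 1 → 4 → 6; 2 → 5 → 8; 3 → 3 → 2; 4 → 2 → 5; 5 → 6 → 4; 6 → 7 → 1; 7 → 1 → 7; 8 → 8 → 3.
So π ∘ ρ in one-line form is 6 8 2 5 4 1 7 3.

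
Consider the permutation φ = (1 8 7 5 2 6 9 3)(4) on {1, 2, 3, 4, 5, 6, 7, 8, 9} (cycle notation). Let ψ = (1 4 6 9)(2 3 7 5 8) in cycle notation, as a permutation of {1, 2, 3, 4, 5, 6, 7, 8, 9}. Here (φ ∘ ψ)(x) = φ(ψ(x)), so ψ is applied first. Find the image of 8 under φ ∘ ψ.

6

(φ ∘ ψ)(8) = φ(ψ(8)). ψ(8) = 2, then φ(2) = 6. So (φ ∘ ψ)(8) = 6.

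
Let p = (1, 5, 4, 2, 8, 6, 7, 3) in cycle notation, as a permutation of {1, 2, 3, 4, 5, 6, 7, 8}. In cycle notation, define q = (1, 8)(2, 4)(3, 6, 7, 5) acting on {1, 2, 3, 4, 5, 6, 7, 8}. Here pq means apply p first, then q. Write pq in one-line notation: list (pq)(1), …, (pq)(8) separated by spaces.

3 1 8 4 2 5 6 7

Chase each element through p then q: 1 → 5 → 3; 2 → 8 → 1; 3 → 1 → 8; 4 → 2 → 4; 5 → 4 → 2; 6 → 7 → 5; 7 → 3 → 6; 8 → 6 → 7.
So pq in one-line form is 3 1 8 4 2 5 6 7.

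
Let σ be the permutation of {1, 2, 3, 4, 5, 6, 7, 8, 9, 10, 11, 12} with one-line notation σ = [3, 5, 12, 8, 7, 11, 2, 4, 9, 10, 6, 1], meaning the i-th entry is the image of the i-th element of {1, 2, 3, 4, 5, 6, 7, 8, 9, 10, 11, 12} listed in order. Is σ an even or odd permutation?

even

In disjoint-cycle form the cycle lengths are 3, 3, 2, 2, 1, 1.
A cycle of length ℓ contributes ℓ−1 transpositions, so σ is a product of 2 + 2 + 1 + 1 = 6 transpositions — even.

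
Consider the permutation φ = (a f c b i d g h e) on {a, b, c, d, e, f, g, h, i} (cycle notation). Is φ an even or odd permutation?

The cycle lengths are 9.
A cycle of length ℓ contributes ℓ−1 transpositions, so φ is a product of 8 transpositions — even.

even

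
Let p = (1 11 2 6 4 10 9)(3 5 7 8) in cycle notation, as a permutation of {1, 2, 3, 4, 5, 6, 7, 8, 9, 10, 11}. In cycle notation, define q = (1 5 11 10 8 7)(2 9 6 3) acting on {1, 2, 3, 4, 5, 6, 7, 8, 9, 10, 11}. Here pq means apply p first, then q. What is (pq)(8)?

First apply p: p(8) = 3, then q(3) = 2. Thus (pq)(8) = 2.

2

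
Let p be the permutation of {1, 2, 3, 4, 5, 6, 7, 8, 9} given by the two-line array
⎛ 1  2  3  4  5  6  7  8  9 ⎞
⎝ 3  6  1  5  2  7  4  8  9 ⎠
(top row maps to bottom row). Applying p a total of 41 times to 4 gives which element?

Tracing 4 → 5 → … returns to 4 after 5 steps, so 4 lies in a 5-cycle (2, 6, 7, 4, 5).
On a 5-cycle, p^5 is the identity, so p^41 = p^1 there (41 ≡ 1 mod 5).
Stepping 1 place around the cycle: 4 → 5.

5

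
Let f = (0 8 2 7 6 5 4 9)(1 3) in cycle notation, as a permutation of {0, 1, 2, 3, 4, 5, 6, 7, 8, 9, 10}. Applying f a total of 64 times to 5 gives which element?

5 lies in the 8-cycle (0 8 2 7 6 5 4 9).
On an 8-cycle, f^8 is the identity, so f^64 = f^0 there (64 ≡ 0 mod 8).
So f^64(5) = 5.

5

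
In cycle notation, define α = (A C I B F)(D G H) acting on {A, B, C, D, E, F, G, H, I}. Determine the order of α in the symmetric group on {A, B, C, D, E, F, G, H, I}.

15

The disjoint cycles have lengths 5, 3, 1.
Since disjoint cycles commute, ord(α) = lcm(5, 3) = 15.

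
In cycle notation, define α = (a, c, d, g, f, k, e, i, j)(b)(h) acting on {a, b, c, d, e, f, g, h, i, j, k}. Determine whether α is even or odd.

even

The cycle lengths are 9, 1, 1.
A cycle of length ℓ contributes ℓ−1 transpositions, so α is a product of 8 transpositions — even.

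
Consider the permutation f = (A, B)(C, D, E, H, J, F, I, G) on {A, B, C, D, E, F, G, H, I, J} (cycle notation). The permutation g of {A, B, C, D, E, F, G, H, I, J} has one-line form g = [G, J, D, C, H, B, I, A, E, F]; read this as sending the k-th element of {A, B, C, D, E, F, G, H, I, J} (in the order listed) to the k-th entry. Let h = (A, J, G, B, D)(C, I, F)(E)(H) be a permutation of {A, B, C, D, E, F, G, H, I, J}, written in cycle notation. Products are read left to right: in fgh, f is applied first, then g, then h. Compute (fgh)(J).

Chase J: f(J) = F; g(F) = B; h(B) = D. Hence (fgh)(J) = D.

D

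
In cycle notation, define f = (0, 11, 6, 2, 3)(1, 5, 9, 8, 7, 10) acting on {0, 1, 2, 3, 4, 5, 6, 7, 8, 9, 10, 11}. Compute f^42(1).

1

1 lies in the 6-cycle (1, 5, 9, 8, 7, 10).
Since the cycle has length 6, f^42 acts on it the same as f^0 (42 mod 6 = 0).
So f^42(1) = 1.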